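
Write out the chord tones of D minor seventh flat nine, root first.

Root D, quality minor seventh flat nine:
root → D
3rd (minor 3rd) → F
5th (perfect 5th) → A
7th (minor 7th) → C
9th (minor 9th) → E-flat

D, F, A, C, E-flat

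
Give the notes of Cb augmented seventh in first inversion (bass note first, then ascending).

Eb  G  Bbb  Cb

In root position, Cb augmented seventh is Cb–Eb–G–Bbb.
First inversion puts the third (Eb) in the bass.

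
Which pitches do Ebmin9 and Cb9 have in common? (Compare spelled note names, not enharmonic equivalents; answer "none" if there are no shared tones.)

Eb, Gb, Db

Ebmin9: Eb Gb Bb Db F
Cb9: Cb Eb Gb Bbb Db
Common to both → Eb, Gb, Db.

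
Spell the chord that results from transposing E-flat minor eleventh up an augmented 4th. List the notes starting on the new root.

A C E G B D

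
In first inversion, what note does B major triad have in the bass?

D-sharp

B major triad in root position is B–D-sharp–F-sharp.
First inversion places the third in the bass, which is D-sharp.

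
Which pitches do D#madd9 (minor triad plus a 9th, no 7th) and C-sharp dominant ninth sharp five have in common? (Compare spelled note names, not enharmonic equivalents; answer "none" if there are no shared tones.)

D# E#

D#madd9: D# F# A# E#
C-sharp dominant ninth sharp five: C# E# G## B D#
Common to both → D#, E#.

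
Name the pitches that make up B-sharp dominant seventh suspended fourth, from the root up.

Root B-sharp, quality dominant seventh suspended fourth:
B-sharp — root
E-sharp — perfect 4th
F-double-sharp — perfect 5th
A-sharp — minor 7th

B-sharp E-sharp F-double-sharp A-sharp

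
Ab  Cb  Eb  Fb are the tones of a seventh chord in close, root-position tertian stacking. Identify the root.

Arranged so that each adjacent pair is a third by letter name: Fb – Ab – Cb – Eb.
The bottom of that stack, Fb, is the root (this is Fb major seventh).

Fb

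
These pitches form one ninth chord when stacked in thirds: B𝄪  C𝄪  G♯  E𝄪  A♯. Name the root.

A♯

Stacking in thirds gives A♯ – C𝄪 – E𝄪 – G♯ – B𝄪, so A♯ is the root — A♯ dominant seventh sharp nine sharp five.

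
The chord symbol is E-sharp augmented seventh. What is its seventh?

Root of E-sharp augmented seventh = E#. The 7th is a minor 7th: E# up a minor 7th → D#.

D#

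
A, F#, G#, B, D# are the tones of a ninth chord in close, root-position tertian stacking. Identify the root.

G#

Arranged so that each adjacent pair is a third by letter name: G# – B – D# – F# – A.
The bottom of that stack, G#, is the root (this is G# minor seventh flat nine).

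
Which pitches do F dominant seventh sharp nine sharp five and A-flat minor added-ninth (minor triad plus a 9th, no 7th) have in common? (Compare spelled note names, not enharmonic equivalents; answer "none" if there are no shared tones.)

F dominant seventh sharp nine sharp five: F A C-sharp E-flat G-sharp
A-flat minor added-ninth: A-flat C-flat E-flat B-flat
Common to both → E-flat.

E-flat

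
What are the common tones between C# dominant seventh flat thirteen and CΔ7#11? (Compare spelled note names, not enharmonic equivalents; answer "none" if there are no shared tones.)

B

C# dominant seventh flat thirteen = C♯, E♯, G♯, B, A.
CΔ7#11 = C, E, G, B, F♯.
Shared: B.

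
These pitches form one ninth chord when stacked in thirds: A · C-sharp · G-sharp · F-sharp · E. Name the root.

F-sharp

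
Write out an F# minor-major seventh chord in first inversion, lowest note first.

A C-sharp E-sharp F-sharp

F# minor-major seventh = F-sharp–A–C-sharp–E-sharp; first inversion → third (A) lowest.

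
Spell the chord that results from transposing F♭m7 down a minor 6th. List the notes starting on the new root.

F♭ down a minor 6th → A♭. New chord: A♭ minor seventh.
Root: A♭
Minor 3rd (3rd): C♭
Perfect 5th (5th): E♭
Minor 7th (7th): G♭

A♭, C♭, E♭, G♭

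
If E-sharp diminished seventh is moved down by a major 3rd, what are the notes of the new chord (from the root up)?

C#  E  G  Bb

A major 3rd down from E# is C#, so the new chord is C# diminished seventh.
C# — root
E — minor 3rd
G — diminished 5th
Bb — diminished 7th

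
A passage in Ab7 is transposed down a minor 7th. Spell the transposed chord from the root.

Bb D F Ab

Ab down a minor 7th → Bb. New chord: Bb dominant seventh.
- root: Bb
- major 3rd: D
- perfect 5th: F
- minor 7th: Ab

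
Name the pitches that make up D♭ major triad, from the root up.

Db  F  Ab

Root Db, quality major triad:
- root: Db
- major 3rd: F
- perfect 5th: Ab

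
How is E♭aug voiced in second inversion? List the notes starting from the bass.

B – Eb – G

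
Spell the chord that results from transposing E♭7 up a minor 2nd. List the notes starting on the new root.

Eb up a minor 2nd → Fb. New chord: Fb dominant seventh.
root → Fb
3rd (major 3rd) → Ab
5th (perfect 5th) → Cb
7th (minor 7th) → Ebb

Fb – Ab – Cb – Ebb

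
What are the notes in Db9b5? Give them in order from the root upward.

Db9b5: dominant ninth flat five on Db.
Db — root
F — major 3rd
Abb — diminished 5th
Cb — minor 7th
Eb — major 9th

Db, F, Abb, Cb, Eb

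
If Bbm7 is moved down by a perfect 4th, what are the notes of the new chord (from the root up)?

A perfect 4th down from Bb is F, so the new chord is F minor seventh.
- root: F
- minor 3rd: Ab
- perfect 5th: C
- minor 7th: Eb

F, Ab, C, Eb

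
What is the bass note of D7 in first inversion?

F#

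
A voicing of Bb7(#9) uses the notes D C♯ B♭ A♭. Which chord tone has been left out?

F

Bb7(#9) = B♭, D, F, A♭, C♯. The voicing lacks the 5th (perfect 5th), F.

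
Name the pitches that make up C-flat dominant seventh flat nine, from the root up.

Cb  Eb  Gb  Bbb  Dbb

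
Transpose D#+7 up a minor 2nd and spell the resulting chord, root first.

Transposed root: D♯ → E (minor 2nd up). So we spell E augmented seventh:
- root: E
- major 3rd: G♯
- augmented 5th: B♯
- minor 7th: D

E, G♯, B♯, D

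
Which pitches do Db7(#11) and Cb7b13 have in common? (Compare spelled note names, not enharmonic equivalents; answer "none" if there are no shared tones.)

Cb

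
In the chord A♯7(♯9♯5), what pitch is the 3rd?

Root of A♯7(♯9♯5) = A#. The 3rd is a major 3rd: A# up a major 3rd → C##.

C##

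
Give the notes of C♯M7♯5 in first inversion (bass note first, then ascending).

E# – G## – B# – C#

In root position, C♯M7♯5 is C#–E#–G##–B#.
First inversion puts the third (E#) in the bass.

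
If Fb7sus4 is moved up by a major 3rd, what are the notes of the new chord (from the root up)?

Ab, Db, Eb, Gb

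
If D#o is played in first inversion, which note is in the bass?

D#o in root position is D#–F#–A.
First inversion places the third in the bass, which is F#.

F#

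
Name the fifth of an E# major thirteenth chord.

E# major thirteenth is built on E#; its 5th is a perfect 5th above the root.
A fifth above E uses the letter B, and the perfect 5th above E# is B#.

B#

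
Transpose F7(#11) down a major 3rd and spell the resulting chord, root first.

A major 3rd down from F is Db, so the new chord is Db dominant seventh sharp eleven.
- root: Db
- major 3rd: F
- perfect 5th: Ab
- minor 7th: Cb
- augmented 11th: G

Db, F, Ab, Cb, G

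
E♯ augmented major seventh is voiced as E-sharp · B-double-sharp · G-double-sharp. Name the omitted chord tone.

The full E♯ augmented major seventh chord is E-sharp, G-double-sharp, B-double-sharp, D-double-sharp.
Comparing with the voicing, the major 7th (7th) — D-double-sharp — is absent.

D-double-sharp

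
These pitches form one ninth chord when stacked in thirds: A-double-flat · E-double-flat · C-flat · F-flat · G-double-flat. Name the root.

Arranged so that each adjacent pair is a third by letter name: F-flat – A-double-flat – C-flat – E-double-flat – G-double-flat.
The bottom of that stack, F-flat, is the root (this is F-flat minor seventh flat nine).

F-flat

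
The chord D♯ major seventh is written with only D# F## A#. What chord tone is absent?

The full D♯ major seventh chord is D#, F##, A#, C##.
Comparing with the voicing, the major 7th (7th) — C## — is absent.

C##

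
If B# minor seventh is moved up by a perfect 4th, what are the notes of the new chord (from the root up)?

E#, G#, B#, D#

A perfect 4th up from B# is E#, so the new chord is E# minor seventh.
Root: E#
Minor 3rd (3rd): G#
Perfect 5th (5th): B#
Minor 7th (7th): D#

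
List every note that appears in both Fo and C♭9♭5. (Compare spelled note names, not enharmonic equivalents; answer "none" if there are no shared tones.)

Cb

Fo = F, Ab, Cb.
C♭9♭5 = Cb, Eb, Gbb, Bbb, Db.
Shared: Cb.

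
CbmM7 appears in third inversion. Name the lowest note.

CbmM7 = Cb–Ebb–Gb–Bb. Third inversion → seventh in the bass = Bb.

Bb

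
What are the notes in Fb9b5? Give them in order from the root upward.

Fb9b5 is a dominant ninth flat five built on Fb.
Root: Fb
Major 3rd (3rd): Ab
Diminished 5th (5th): Cbb
Minor 7th (7th): Ebb
Major 9th (9th): Gb

Fb, Ab, Cbb, Ebb, Gb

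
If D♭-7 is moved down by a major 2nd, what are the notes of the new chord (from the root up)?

Cb – Ebb – Gb – Bbb

Transposed root: Db → Cb (major 2nd down). So we spell Cb minor seventh:
Root: Cb
Minor 3rd (3rd): Ebb
Perfect 5th (5th): Gb
Minor 7th (7th): Bbb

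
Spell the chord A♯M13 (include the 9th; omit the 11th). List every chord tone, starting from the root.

Root A♯, quality major thirteenth:
- root: A♯
- major 3rd: C𝄪
- perfect 5th: E♯
- major 7th: G𝄪
- major 9th: B♯
- major 13th: F𝄪

A♯, C𝄪, E♯, G𝄪, B♯, F𝄪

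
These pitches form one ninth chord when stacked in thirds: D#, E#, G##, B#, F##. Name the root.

Stacking in thirds gives E# – G## – B# – D# – F##, so E# is the root — E# dominant ninth.

E#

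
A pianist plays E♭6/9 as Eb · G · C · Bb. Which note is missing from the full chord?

F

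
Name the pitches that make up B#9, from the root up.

B♯ D𝄪 F𝄪 A♯ C𝄪

B#9: dominant ninth on B♯.
B♯ — root
D𝄪 — major 3rd
F𝄪 — perfect 5th
A♯ — minor 7th
C𝄪 — major 9th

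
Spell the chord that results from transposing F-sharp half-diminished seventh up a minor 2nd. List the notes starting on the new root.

A minor 2nd up from F# is G, so the new chord is G half-diminished seventh.
root → G
3rd (minor 3rd) → Bb
5th (diminished 5th) → Db
7th (minor 7th) → F

G – Bb – Db – F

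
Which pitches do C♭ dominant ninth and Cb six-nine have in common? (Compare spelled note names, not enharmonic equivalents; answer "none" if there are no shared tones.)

C-flat, E-flat, G-flat, D-flat

C♭ dominant ninth = C-flat, E-flat, G-flat, B-double-flat, D-flat.
Cb six-nine = C-flat, E-flat, G-flat, A-flat, D-flat.
Shared: C-flat, E-flat, G-flat, D-flat.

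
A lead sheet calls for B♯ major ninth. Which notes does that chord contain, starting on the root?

B♯, D𝄪, F𝄪, A𝄪, C𝄪

B♯ major ninth is a major ninth built on B♯.
root → B♯
3rd (major 3rd) → D𝄪
5th (perfect 5th) → F𝄪
7th (major 7th) → A𝄪
9th (major 9th) → C𝄪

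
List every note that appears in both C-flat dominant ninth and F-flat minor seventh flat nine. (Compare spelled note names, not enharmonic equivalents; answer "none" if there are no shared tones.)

C-flat

C-flat dominant ninth = C-flat, E-flat, G-flat, B-double-flat, D-flat.
F-flat minor seventh flat nine = F-flat, A-double-flat, C-flat, E-double-flat, G-double-flat.
Shared: C-flat.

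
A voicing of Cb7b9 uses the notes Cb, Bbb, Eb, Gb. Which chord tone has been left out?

Cb7b9 = Cb, Eb, Gb, Bbb, Dbb. The voicing lacks the 9th (minor 9th), Dbb.

Dbb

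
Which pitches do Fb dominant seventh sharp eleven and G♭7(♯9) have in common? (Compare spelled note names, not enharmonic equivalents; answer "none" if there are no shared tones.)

Fb dominant seventh sharp eleven = F♭, A♭, C♭, E𝄫, B♭.
G♭7(♯9) = G♭, B♭, D♭, F♭, A.
Shared: F♭, B♭.

F♭  B♭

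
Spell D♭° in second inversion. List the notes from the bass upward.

In root position, D♭° is Db–Fb–Abb.
Second inversion puts the fifth (Abb) in the bass.

Abb Db Fb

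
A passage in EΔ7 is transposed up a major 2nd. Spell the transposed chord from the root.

F♯, A♯, C♯, E♯

E up a major 2nd → F♯. New chord: F♯ major seventh.
root → F♯
3rd (major 3rd) → A♯
5th (perfect 5th) → C♯
7th (major 7th) → E♯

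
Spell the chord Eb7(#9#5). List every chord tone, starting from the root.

Eb  G  B  Db  F#

Eb7(#9#5): dominant seventh sharp nine sharp five on Eb.
Eb — root
G — major 3rd
B — augmented 5th
Db — minor 7th
F# — augmented 9th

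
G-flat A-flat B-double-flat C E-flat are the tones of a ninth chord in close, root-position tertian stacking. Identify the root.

A-flat

Stacking in thirds gives A-flat – C – E-flat – G-flat – B-double-flat, so A-flat is the root — A-flat dominant seventh flat nine.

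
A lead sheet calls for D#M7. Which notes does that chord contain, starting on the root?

D♯, F𝄪, A♯, C𝄪

D#M7: major seventh on D♯.
Root: D♯
Major 3rd (3rd): F𝄪
Perfect 5th (5th): A♯
Major 7th (7th): C𝄪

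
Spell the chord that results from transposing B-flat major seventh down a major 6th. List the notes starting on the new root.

Bb down a major 6th → Db. New chord: Db major seventh.
Root: Db
Major 3rd (3rd): F
Perfect 5th (5th): Ab
Major 7th (7th): C

Db  F  Ab  C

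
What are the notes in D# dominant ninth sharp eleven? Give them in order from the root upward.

Root D#, quality dominant ninth sharp eleven:
- root: D#
- major 3rd: F##
- perfect 5th: A#
- minor 7th: C#
- major 9th: E#
- augmented 11th: G##

D# – F## – A# – C# – E# – G##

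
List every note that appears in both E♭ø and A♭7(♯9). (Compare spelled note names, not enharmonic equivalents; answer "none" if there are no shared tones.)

E♭ø = Eb, Gb, Bbb, Db.
A♭7(♯9) = Ab, C, Eb, Gb, B.
Shared: Eb, Gb.

Eb, Gb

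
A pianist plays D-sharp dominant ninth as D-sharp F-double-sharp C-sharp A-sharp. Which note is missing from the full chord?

D-sharp dominant ninth = D-sharp, F-double-sharp, A-sharp, C-sharp, E-sharp. The voicing lacks the 9th (major 9th), E-sharp.

E-sharp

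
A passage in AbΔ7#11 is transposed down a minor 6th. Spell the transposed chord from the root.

C, E, G, B, F♯

Transposed root: A♭ → C (minor 6th down). So we spell C major seventh sharp eleven:
- root: C
- major 3rd: E
- perfect 5th: G
- major 7th: B
- augmented 11th: F♯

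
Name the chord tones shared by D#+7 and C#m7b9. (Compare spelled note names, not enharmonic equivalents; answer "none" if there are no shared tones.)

C#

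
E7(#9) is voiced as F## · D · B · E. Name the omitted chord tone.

G#

The full E7(#9) chord is E, G#, B, D, F##.
Comparing with the voicing, the major 3rd (3rd) — G# — is absent.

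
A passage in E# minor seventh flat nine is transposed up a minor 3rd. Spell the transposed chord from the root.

G-sharp, B, D-sharp, F-sharp, A

Transposed root: E-sharp → G-sharp (minor 3rd up). So we spell G-sharp minor seventh flat nine:
Root: G-sharp
Minor 3rd (3rd): B
Perfect 5th (5th): D-sharp
Minor 7th (7th): F-sharp
Minor 9th (9th): A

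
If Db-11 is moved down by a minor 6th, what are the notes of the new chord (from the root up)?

F Ab C Eb G Bb

Transposed root: Db → F (minor 6th down). So we spell F minor eleventh:
root → F
3rd (minor 3rd) → Ab
5th (perfect 5th) → C
7th (minor 7th) → Eb
9th (major 9th) → G
11th (perfect 11th) → Bb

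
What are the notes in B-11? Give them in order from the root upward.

B – D – F♯ – A – C♯ – E

Root B, quality minor eleventh:
B — root
D — minor 3rd
F♯ — perfect 5th
A — minor 7th
C♯ — major 9th
E — perfect 11th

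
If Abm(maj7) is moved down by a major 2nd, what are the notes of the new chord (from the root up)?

A major 2nd down from Ab is Gb, so the new chord is Gb minor-major seventh.
root → Gb
3rd (minor 3rd) → Bbb
5th (perfect 5th) → Db
7th (major 7th) → F

Gb  Bbb  Db  F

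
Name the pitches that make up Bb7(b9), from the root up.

Bb7(b9) is a dominant seventh flat nine built on Bb.
root → Bb
3rd (major 3rd) → D
5th (perfect 5th) → F
7th (minor 7th) → Ab
9th (minor 9th) → Cb

Bb D F Ab Cb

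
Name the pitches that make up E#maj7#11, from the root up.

E#, G##, B#, D##, A##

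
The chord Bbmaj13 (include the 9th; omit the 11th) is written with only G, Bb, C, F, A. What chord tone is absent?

Bbmaj13 = Bb, D, F, A, C, G. The voicing lacks the 3rd (major 3rd), D.

D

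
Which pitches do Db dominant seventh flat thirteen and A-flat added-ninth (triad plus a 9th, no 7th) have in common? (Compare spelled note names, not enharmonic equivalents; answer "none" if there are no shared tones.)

A-flat

Db dominant seventh flat thirteen = D-flat, F, A-flat, C-flat, B-double-flat.
A-flat added-ninth = A-flat, C, E-flat, B-flat.
Shared: A-flat.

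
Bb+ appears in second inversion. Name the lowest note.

Bb+ = B♭–D–F♯. Second inversion → fifth in the bass = F♯.

F♯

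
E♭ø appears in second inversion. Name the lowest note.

Bbb

E♭ø in root position is Eb–Gb–Bbb–Db.
Second inversion places the fifth in the bass, which is Bbb.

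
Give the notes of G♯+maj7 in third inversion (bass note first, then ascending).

G♯+maj7 = G#–B#–D##–F##; third inversion → seventh (F##) lowest.

F## G# B# D##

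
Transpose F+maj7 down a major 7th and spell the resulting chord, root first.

Transposed root: F → Gb (major 7th down). So we spell Gb augmented major seventh:
Gb — root
Bb — major 3rd
D — augmented 5th
F — major 7th

Gb, Bb, D, F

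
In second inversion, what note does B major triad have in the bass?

B major triad in root position is B–D#–F#.
Second inversion places the fifth in the bass, which is F#.

F#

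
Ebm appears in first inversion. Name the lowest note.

G♭

Ebm = E♭–G♭–B♭. First inversion → third in the bass = G♭.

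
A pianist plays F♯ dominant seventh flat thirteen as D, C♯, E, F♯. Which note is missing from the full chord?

A♯

F♯ dominant seventh flat thirteen = F♯, A♯, C♯, E, D. The voicing lacks the 3rd (major 3rd), A♯.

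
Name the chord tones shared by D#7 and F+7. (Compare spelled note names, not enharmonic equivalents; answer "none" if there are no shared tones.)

D#7 = D#, F##, A#, C#.
F+7 = F, A, C#, Eb.
Shared: C#.

C#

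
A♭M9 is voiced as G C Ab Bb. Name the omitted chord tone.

The full A♭M9 chord is Ab, C, Eb, G, Bb.
Comparing with the voicing, the perfect 5th (5th) — Eb — is absent.

Eb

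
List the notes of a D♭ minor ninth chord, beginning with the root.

D♭ minor ninth is a minor ninth built on D-flat.
Root: D-flat
Minor 3rd (3rd): F-flat
Perfect 5th (5th): A-flat
Minor 7th (7th): C-flat
Major 9th (9th): E-flat

D-flat  F-flat  A-flat  C-flat  E-flat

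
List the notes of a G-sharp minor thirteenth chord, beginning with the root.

G-sharp minor thirteenth: minor thirteenth on G-sharp.
Root: G-sharp
Minor 3rd (3rd): B
Perfect 5th (5th): D-sharp
Minor 7th (7th): F-sharp
Major 9th (9th): A-sharp
Perfect 11th (11th): C-sharp
Major 13th (13th): E-sharp

G-sharp – B – D-sharp – F-sharp – A-sharp – C-sharp – E-sharp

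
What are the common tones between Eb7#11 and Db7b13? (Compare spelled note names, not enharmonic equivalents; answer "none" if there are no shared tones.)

D♭

Eb7#11: E♭ G B♭ D♭ A
Db7b13: D♭ F A♭ C♭ B𝄫
Common to both → D♭.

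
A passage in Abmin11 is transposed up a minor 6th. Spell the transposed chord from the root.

Fb, Abb, Cb, Ebb, Gb, Bbb

A minor 6th up from Ab is Fb, so the new chord is Fb minor eleventh.
Root: Fb
Minor 3rd (3rd): Abb
Perfect 5th (5th): Cb
Minor 7th (7th): Ebb
Major 9th (9th): Gb
Perfect 11th (11th): Bbb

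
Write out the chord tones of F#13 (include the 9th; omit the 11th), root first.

F#  A#  C#  E  G#  D#

F#13: dominant thirteenth on F#.
root → F#
3rd (major 3rd) → A#
5th (perfect 5th) → C#
7th (minor 7th) → E
9th (major 9th) → G#
13th (major 13th) → D#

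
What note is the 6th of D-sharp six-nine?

D-sharp six-nine is built on D-sharp; its 6th is a major 6th above the root.
A sixth above D uses the letter B, and the major 6th above D-sharp is B-sharp.

B-sharp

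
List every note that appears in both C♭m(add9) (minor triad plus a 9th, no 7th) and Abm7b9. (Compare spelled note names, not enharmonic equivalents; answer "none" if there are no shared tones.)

C♭m(add9) = Cb, Ebb, Gb, Db.
Abm7b9 = Ab, Cb, Eb, Gb, Bbb.
Shared: Cb, Gb.

Cb – Gb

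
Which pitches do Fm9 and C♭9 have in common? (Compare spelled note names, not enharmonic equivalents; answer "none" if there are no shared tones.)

Eb

Fm9: F Ab C Eb G
C♭9: Cb Eb Gb Bbb Db
Common to both → Eb.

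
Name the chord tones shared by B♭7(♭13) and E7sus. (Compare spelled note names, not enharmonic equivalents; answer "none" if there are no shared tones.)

B♭7(♭13): Bb D F Ab Gb
E7sus: E A B D
Common to both → D.

D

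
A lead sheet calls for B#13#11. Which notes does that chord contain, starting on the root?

B#, D##, F##, A#, C##, E##, G##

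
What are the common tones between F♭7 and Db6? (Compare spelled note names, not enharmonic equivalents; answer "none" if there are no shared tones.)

Ab

F♭7 = Fb, Ab, Cb, Ebb.
Db6 = Db, F, Ab, Bb.
Shared: Ab.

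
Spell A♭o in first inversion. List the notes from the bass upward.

A♭o = Ab–Cb–Ebb; first inversion → third (Cb) lowest.

Cb, Ebb, Ab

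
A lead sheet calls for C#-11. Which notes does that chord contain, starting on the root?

C♯  E  G♯  B  D♯  F♯

Root C♯, quality minor eleventh:
root → C♯
3rd (minor 3rd) → E
5th (perfect 5th) → G♯
7th (minor 7th) → B
9th (major 9th) → D♯
11th (perfect 11th) → F♯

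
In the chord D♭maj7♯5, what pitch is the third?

F

Root of D♭maj7♯5 = D♭. The 3rd is a major 3rd: D♭ up a major 3rd → F.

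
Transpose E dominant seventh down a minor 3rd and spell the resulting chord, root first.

C#, E#, G#, B

E down a minor 3rd → C#. New chord: C# dominant seventh.
Root: C#
Major 3rd (3rd): E#
Perfect 5th (5th): G#
Minor 7th (7th): B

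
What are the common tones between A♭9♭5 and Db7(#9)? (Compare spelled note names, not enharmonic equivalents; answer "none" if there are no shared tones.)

A♭9♭5: Ab C Ebb Gb Bb
Db7(#9): Db F Ab Cb E
Common to both → Ab.

Ab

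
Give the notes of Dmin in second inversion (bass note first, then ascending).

In root position, Dmin is D–F–A.
Second inversion puts the fifth (A) in the bass.

A D F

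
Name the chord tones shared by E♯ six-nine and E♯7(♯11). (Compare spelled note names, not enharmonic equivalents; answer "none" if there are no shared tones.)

E#, G##, B#

E♯ six-nine: E# G## B# C## F##
E♯7(♯11): E# G## B# D# A##
Common to both → E#, G##, B#.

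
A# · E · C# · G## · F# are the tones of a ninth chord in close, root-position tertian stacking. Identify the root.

F#

Stacking in thirds gives F# – A# – C# – E – G##, so F# is the root — F# dominant seventh sharp nine.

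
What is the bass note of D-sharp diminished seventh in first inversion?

F#

D-sharp diminished seventh = D#–F#–A–C. First inversion → third in the bass = F#.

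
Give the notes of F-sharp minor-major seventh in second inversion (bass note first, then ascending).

C-sharp – E-sharp – F-sharp – A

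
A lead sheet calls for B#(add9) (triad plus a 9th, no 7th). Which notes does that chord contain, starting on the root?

B#(add9): added-ninth on B♯.
root → B♯
3rd (major 3rd) → D𝄪
5th (perfect 5th) → F𝄪
9th (major 9th) → C𝄪

B♯ – D𝄪 – F𝄪 – C𝄪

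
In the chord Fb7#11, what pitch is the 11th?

Root of Fb7#11 = F♭. The 11th is an augmented 11th: F♭ up an augmented 11th → B♭.

B♭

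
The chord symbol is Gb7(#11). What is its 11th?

Root of Gb7(#11) = Gb. The 11th is an augmented 11th: Gb up an augmented 11th → C.

C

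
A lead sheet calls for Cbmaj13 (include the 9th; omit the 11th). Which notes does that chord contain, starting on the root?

Cb  Eb  Gb  Bb  Db  Ab

Cbmaj13 is a major thirteenth built on Cb.
Cb — root
Eb — major 3rd
Gb — perfect 5th
Bb — major 7th
Db — major 9th
Ab — major 13th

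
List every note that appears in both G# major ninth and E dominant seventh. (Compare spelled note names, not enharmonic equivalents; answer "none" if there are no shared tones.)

G-sharp

G# major ninth: G-sharp B-sharp D-sharp F-double-sharp A-sharp
E dominant seventh: E G-sharp B D
Common to both → G-sharp.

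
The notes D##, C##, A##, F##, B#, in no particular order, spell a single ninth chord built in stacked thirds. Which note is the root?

B#

Stacking in thirds gives B# – D## – F## – A## – C##, so B# is the root — B# major ninth.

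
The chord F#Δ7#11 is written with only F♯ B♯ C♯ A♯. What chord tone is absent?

The full F#Δ7#11 chord is F♯, A♯, C♯, E♯, B♯.
Comparing with the voicing, the major 7th (7th) — E♯ — is absent.

E♯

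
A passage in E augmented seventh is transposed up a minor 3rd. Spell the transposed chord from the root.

G  B  D#  F

A minor 3rd up from E is G, so the new chord is G augmented seventh.
G — root
B — major 3rd
D# — augmented 5th
F — minor 7th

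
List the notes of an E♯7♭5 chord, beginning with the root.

E# – G## – B – D#

Root E#, quality dominant seventh flat five:
Root: E#
Major 3rd (3rd): G##
Diminished 5th (5th): B
Minor 7th (7th): D#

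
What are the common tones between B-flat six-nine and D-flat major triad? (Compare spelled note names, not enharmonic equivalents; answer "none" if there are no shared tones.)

F

B-flat six-nine: B-flat D F G C
D-flat major triad: D-flat F A-flat
Common to both → F.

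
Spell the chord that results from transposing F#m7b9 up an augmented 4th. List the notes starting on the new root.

Transposed root: F# → B# (augmented 4th up). So we spell B# minor seventh flat nine:
Root: B#
Minor 3rd (3rd): D#
Perfect 5th (5th): F##
Minor 7th (7th): A#
Minor 9th (9th): C#

B# D# F## A# C#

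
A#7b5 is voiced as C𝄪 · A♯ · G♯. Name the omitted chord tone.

The full A#7b5 chord is A♯, C𝄪, E, G♯.
Comparing with the voicing, the diminished 5th (5th) — E — is absent.

E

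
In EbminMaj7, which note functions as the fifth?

EbminMaj7 is built on Eb; its 5th is a perfect 5th above the root.
A fifth above E uses the letter B, and the perfect 5th above Eb is Bb.

Bb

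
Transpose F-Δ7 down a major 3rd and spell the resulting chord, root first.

D♭, F♭, A♭, C

Transposed root: F → D♭ (major 3rd down). So we spell D♭ minor-major seventh:
- root: D♭
- minor 3rd: F♭
- perfect 5th: A♭
- major 7th: C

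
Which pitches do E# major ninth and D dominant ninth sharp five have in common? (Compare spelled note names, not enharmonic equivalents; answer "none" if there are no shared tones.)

none

E# major ninth: E-sharp G-double-sharp B-sharp D-double-sharp F-double-sharp
D dominant ninth sharp five: D F-sharp A-sharp C E
Common to both → none.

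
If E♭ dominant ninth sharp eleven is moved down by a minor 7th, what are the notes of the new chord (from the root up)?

F, A, C, Eb, G, B

Transposed root: Eb → F (minor 7th down). So we spell F dominant ninth sharp eleven:
F — root
A — major 3rd
C — perfect 5th
Eb — minor 7th
G — major 9th
B — augmented 11th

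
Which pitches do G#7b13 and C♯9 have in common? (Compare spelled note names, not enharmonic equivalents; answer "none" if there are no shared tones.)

G# – D#

G#7b13 = G#, B#, D#, F#, E.
C♯9 = C#, E#, G#, B, D#.
Shared: G#, D#.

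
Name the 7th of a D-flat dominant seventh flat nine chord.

Root of D-flat dominant seventh flat nine = Db. The 7th is a minor 7th: Db up a minor 7th → Cb.

Cb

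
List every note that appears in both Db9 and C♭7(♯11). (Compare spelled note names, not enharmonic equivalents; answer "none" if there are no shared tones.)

F  C♭  E♭

Db9 = D♭, F, A♭, C♭, E♭.
C♭7(♯11) = C♭, E♭, G♭, B𝄫, F.
Shared: F, C♭, E♭.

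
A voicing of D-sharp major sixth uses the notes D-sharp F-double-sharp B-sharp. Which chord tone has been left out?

A-sharp

The full D-sharp major sixth chord is D-sharp, F-double-sharp, A-sharp, B-sharp.
Comparing with the voicing, the perfect 5th (5th) — A-sharp — is absent.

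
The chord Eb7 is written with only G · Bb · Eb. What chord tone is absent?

Db

Eb7 = Eb, G, Bb, Db. The voicing lacks the 7th (minor 7th), Db.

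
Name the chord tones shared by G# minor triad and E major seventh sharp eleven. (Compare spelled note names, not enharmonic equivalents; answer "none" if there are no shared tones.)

G-sharp  B  D-sharp

G# minor triad: G-sharp B D-sharp
E major seventh sharp eleven: E G-sharp B D-sharp A-sharp
Common to both → G-sharp, B, D-sharp.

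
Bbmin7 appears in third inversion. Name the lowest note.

Ab

Bbmin7 in root position is Bb–Db–F–Ab.
Third inversion places the seventh in the bass, which is Ab.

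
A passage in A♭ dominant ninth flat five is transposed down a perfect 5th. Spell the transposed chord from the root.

Db F Abb Cb Eb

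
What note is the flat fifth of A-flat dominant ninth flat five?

A-flat dominant ninth flat five is built on A-flat; its 5th is a diminished 5th above the root.
A fifth above A uses the letter E, and the diminished 5th above A-flat is E-double-flat.

E-double-flat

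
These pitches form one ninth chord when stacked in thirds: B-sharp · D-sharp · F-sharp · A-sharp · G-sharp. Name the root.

G-sharp

Arranged so that each adjacent pair is a third by letter name: G-sharp – B-sharp – D-sharp – F-sharp – A-sharp.
The bottom of that stack, G-sharp, is the root (this is G-sharp dominant ninth).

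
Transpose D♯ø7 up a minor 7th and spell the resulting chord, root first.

C♯, E, G, B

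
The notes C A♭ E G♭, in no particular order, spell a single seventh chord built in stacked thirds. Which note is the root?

Stacking in thirds gives A♭ – C – E – G♭, so A♭ is the root — A♭ augmented seventh.

A♭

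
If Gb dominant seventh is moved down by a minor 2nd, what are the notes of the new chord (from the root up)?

F – A – C – Eb

A minor 2nd down from Gb is F, so the new chord is F dominant seventh.
- root: F
- major 3rd: A
- perfect 5th: C
- minor 7th: Eb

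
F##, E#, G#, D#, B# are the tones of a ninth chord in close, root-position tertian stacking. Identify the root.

E#

Stacking in thirds gives E# – G# – B# – D# – F##, so E# is the root — E# minor ninth.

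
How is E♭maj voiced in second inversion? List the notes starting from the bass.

Bb – Eb – G

In root position, E♭maj is Eb–G–Bb.
Second inversion puts the fifth (Bb) in the bass.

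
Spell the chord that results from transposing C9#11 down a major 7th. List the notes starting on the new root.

Transposed root: C → Db (major 7th down). So we spell Db dominant ninth sharp eleven:
Db — root
F — major 3rd
Ab — perfect 5th
Cb — minor 7th
Eb — major 9th
G — augmented 11th

Db, F, Ab, Cb, Eb, G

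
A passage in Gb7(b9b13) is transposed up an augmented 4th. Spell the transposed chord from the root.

C, E, G, Bb, Db, Ab

Gb up an augmented 4th → C. New chord: C dominant seventh flat nine flat thirteen.
root → C
3rd (major 3rd) → E
5th (perfect 5th) → G
7th (minor 7th) → Bb
9th (minor 9th) → Db
13th (minor 13th) → Ab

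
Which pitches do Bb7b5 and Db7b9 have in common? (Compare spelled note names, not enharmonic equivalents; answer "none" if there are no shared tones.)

Bb7b5: Bb D Fb Ab
Db7b9: Db F Ab Cb Ebb
Common to both → Ab.

Ab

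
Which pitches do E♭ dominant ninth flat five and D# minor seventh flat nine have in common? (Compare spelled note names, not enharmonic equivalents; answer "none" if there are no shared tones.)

E♭ dominant ninth flat five: E-flat G B-double-flat D-flat F
D# minor seventh flat nine: D-sharp F-sharp A-sharp C-sharp E
Common to both → none.

none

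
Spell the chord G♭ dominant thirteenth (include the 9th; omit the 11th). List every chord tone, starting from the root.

Gb  Bb  Db  Fb  Ab  Eb

G♭ dominant thirteenth is a dominant thirteenth built on Gb.
- root: Gb
- major 3rd: Bb
- perfect 5th: Db
- minor 7th: Fb
- major 9th: Ab
- major 13th: Eb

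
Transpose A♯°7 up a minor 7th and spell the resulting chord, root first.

G♯, B, D, F

A minor 7th up from A♯ is G♯, so the new chord is G♯ diminished seventh.
- root: G♯
- minor 3rd: B
- diminished 5th: D
- diminished 7th: F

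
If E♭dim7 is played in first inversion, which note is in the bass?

E♭dim7 = Eb–Gb–Bbb–Dbb. First inversion → third in the bass = Gb.

Gb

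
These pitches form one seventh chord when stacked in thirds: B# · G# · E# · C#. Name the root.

C#

Stacking in thirds gives C# – E# – G# – B#, so C# is the root — C# major seventh.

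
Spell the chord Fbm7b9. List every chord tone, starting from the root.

Fb, Abb, Cb, Ebb, Gbb

Fbm7b9: minor seventh flat nine on Fb.
root → Fb
3rd (minor 3rd) → Abb
5th (perfect 5th) → Cb
7th (minor 7th) → Ebb
9th (minor 9th) → Gbb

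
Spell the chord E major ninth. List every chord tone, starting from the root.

E major ninth: major ninth on E.
Root: E
Major 3rd (3rd): G-sharp
Perfect 5th (5th): B
Major 7th (7th): D-sharp
Major 9th (9th): F-sharp

E – G-sharp – B – D-sharp – F-sharp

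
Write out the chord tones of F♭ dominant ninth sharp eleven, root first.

F♭ dominant ninth sharp eleven is a dominant ninth sharp eleven built on Fb.
Fb — root
Ab — major 3rd
Cb — perfect 5th
Ebb — minor 7th
Gb — major 9th
Bb — augmented 11th

Fb – Ab – Cb – Ebb – Gb – Bb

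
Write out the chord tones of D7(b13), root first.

Root D, quality dominant seventh flat thirteen:
D — root
F# — major 3rd
A — perfect 5th
C — minor 7th
Bb — minor 13th

D, F#, A, C, Bb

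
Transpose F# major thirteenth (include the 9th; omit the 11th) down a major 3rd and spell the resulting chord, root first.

D, F#, A, C#, E, B

F# down a major 3rd → D. New chord: D major thirteenth.
Root: D
Major 3rd (3rd): F#
Perfect 5th (5th): A
Major 7th (7th): C#
Major 9th (9th): E
Major 13th (13th): B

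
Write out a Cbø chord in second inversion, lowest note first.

Cbø = Cb–Ebb–Gbb–Bbb; second inversion → fifth (Gbb) lowest.

Gbb Bbb Cb Ebb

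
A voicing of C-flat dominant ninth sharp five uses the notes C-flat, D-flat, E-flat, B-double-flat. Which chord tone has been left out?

G

The full C-flat dominant ninth sharp five chord is C-flat, E-flat, G, B-double-flat, D-flat.
Comparing with the voicing, the augmented 5th (5th) — G — is absent.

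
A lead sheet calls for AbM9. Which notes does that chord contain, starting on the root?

Ab  C  Eb  G  Bb

AbM9 is a major ninth built on Ab.
Ab — root
C — major 3rd
Eb — perfect 5th
G — major 7th
Bb — major 9th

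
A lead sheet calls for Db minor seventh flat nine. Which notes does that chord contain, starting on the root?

Db minor seventh flat nine is a minor seventh flat nine built on D-flat.
Root: D-flat
Minor 3rd (3rd): F-flat
Perfect 5th (5th): A-flat
Minor 7th (7th): C-flat
Minor 9th (9th): E-double-flat

D-flat, F-flat, A-flat, C-flat, E-double-flat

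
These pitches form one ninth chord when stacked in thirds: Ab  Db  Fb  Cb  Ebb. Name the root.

Stacking in thirds gives Db – Fb – Ab – Cb – Ebb, so Db is the root — Db minor seventh flat nine.

Db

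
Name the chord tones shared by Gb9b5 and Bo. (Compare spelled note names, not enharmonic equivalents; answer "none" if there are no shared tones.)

Gb9b5 = Gb, Bb, Dbb, Fb, Ab.
Bo = B, D, F.
Shared: none.

none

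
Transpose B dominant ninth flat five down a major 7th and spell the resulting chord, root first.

A major 7th down from B is C, so the new chord is C dominant ninth flat five.
- root: C
- major 3rd: E
- diminished 5th: G♭
- minor 7th: B♭
- major 9th: D

C, E, G♭, B♭, D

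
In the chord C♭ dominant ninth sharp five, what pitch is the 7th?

Root of C♭ dominant ninth sharp five = Cb. The 7th is a minor 7th: Cb up a minor 7th → Bbb.

Bbb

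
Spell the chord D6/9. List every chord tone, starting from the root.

D, F#, A, B, E

Root D, quality six-nine:
Root: D
Major 3rd (3rd): F#
Perfect 5th (5th): A
Major 6th (6th): B
Major 9th (9th): E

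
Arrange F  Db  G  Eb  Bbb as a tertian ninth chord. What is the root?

Eb

Stacking in thirds gives Eb – G – Bbb – Db – F, so Eb is the root — Eb dominant ninth flat five.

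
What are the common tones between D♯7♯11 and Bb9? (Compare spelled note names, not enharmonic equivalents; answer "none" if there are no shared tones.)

D♯7♯11: D# F## A# C# G##
Bb9: Bb D F Ab C
Common to both → none.

none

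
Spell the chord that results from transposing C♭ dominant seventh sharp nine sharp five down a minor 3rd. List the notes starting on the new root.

A♭, C, E, G♭, B

A minor 3rd down from C♭ is A♭, so the new chord is A♭ dominant seventh sharp nine sharp five.
root → A♭
3rd (major 3rd) → C
5th (augmented 5th) → E
7th (minor 7th) → G♭
9th (augmented 9th) → B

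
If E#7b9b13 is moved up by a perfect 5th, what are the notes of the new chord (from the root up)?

B#, D##, F##, A#, C#, G#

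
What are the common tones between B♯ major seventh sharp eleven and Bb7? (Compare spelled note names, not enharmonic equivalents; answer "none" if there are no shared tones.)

B♯ major seventh sharp eleven = B#, D##, F##, A##, E##.
Bb7 = Bb, D, F, Ab.
Shared: none.

none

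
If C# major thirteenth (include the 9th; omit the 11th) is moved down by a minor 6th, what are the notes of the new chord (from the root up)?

Transposed root: C# → E# (minor 6th down). So we spell E# major thirteenth:
root → E#
3rd (major 3rd) → G##
5th (perfect 5th) → B#
7th (major 7th) → D##
9th (major 9th) → F##
13th (major 13th) → C##

E#, G##, B#, D##, F##, C##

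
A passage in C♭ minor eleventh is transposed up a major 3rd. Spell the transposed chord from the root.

Transposed root: C-flat → E-flat (major 3rd up). So we spell E-flat minor eleventh:
root → E-flat
3rd (minor 3rd) → G-flat
5th (perfect 5th) → B-flat
7th (minor 7th) → D-flat
9th (major 9th) → F
11th (perfect 11th) → A-flat

E-flat  G-flat  B-flat  D-flat  F  A-flat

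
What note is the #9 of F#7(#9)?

G##

Root of F#7(#9) = F#. The 9th is an augmented 9th: F# up an augmented 9th → G##.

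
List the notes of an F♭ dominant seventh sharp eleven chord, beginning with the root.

F♭ dominant seventh sharp eleven is a dominant seventh sharp eleven built on Fb.
Root: Fb
Major 3rd (3rd): Ab
Perfect 5th (5th): Cb
Minor 7th (7th): Ebb
Augmented 11th (11th): Bb

Fb Ab Cb Ebb Bb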